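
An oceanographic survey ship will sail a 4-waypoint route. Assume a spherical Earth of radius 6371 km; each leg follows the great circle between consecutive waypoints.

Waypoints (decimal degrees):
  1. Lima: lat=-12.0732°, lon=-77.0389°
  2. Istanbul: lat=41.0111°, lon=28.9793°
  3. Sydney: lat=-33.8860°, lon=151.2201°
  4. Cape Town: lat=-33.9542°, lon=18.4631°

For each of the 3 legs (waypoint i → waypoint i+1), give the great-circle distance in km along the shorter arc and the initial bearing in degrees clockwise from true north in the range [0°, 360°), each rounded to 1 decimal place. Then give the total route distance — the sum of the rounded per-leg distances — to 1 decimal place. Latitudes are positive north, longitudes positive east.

Leg 1: dist=12223.6 km, bearing=50.5°
Leg 2: dist=14948.0 km, bearing=100.5°
Leg 3: dist=11006.0 km, bearing=218.1°
Total: 38177.6 km

Leg 1: φ1=-0.2107171, φ2=0.7157787, Δφ=0.9264958, Δλ=1.8503667 rad; a=sin²(Δφ/2)+cosφ1·cosφ2·sin²(Δλ/2)=0.6704342804; c=2·atan2(√a, √(1-a))=1.918636962; dist=6371·c=12223.636 ≈ 12223.6 km; running total=12223.6 km
Leg 1 bearing: y=sinΔλ·cosφ2=0.72528512, x=cosφ1·sinφ2-sinφ1·cosφ2·cosΔλ=0.59813888; θ=atan2(y, x)=50.4878° ≈ 50.5°
Leg 2: φ1=0.7157787, φ2=-0.5914223, Δφ=-1.3072010, Δλ=2.1335044 rad; a=sin²(Δφ/2)+cosφ1·cosφ2·sin²(Δλ/2)=0.8500207561; c=2·atan2(√a, √(1-a))=2.346251954; dist=6371·c=14947.971 ≈ 14948.0 km; running total=27171.6 km
Leg 2 bearing: y=sinΔλ·cosφ2=0.70215084, x=cosφ1·sinφ2-sinφ1·cosφ2·cosΔλ=-0.13010027; θ=atan2(y, x)=100.4972° ≈ 100.5°
Leg 3: φ1=-0.5914223, φ2=-0.5926126, Δφ=-0.0011903, Δλ=-2.3170468 rad; a=sin²(Δφ/2)+cosφ1·cosφ2·sin²(Δλ/2)=0.5780382976; c=2·atan2(√a, √(1-a))=1.727513639; dist=6371·c=11005.989 ≈ 11006.0 km; running total=38177.6 km
Leg 3 bearing: y=sinΔλ·cosφ2=-0.60904020, x=cosφ1·sinφ2-sinφ1·cosφ2·cosΔλ=-0.77763110; θ=atan2(y, x)=-141.9320° <0 so +360° → 218.0680° ≈ 218.1°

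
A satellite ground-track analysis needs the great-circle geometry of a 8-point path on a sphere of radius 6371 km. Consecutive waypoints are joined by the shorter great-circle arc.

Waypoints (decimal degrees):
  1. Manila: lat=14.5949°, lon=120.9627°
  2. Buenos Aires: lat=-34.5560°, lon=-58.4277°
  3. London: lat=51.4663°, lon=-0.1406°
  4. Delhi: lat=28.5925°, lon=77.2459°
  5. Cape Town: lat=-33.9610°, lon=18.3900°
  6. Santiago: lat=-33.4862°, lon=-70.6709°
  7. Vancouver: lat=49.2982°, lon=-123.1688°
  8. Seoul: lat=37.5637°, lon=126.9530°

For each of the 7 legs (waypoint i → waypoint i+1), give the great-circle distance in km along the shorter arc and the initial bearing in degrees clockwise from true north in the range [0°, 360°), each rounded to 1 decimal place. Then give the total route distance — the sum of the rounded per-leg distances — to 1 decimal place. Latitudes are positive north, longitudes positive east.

Leg 1: φ1=0.2547291, φ2=-0.6031160, Δφ=-0.8578450, Δλ=-3.1309531 rad; a=sin²(Δφ/2)+cosφ1·cosφ2·sin²(Δλ/2)=0.9699397518; c=2·atan2(√a, √(1-a))=2.793073623; dist=6371·c=17794.672 ≈ 17794.7 km; running total=17794.7 km
Leg 1 bearing: y=sinΔλ·cosφ2=-0.00876225, x=cosφ1·sinφ2-sinφ1·cosφ2·cosΔλ=-0.34139382; θ=atan2(y, x)=-178.5298° <0 so +360° → 181.4702° ≈ 181.5°
Leg 2: φ1=-0.6031160, φ2=0.8982564, Δφ=1.5013724, Δλ=1.0173018 rad; a=sin²(Δφ/2)+cosφ1·cosφ2·sin²(Δλ/2)=0.5869986450; c=2·atan2(√a, √(1-a))=1.745683761; dist=6371·c=11121.751 ≈ 11121.8 km; running total=28916.5 km
Leg 2 bearing: y=sinΔλ·cosφ2=0.52996020, x=cosφ1·sinφ2-sinφ1·cosφ2·cosΔλ=0.82998020; θ=atan2(y, x)=32.5591° ≈ 32.6°
Leg 3: φ1=0.8982564, φ2=0.4990333, Δφ=-0.3992231, Δλ=1.3506492 rad; a=sin²(Δφ/2)+cosφ1·cosφ2·sin²(Δλ/2)=0.2530934430; c=2·atan2(√a, √(1-a))=1.054326939; dist=6371·c=6717.117 ≈ 6717.1 km; running total=35633.6 km
Leg 3 bearing: y=sinΔλ·cosφ2=0.85685429, x=cosφ1·sinφ2-sinφ1·cosφ2·cosΔλ=0.14815306; θ=atan2(y, x)=80.1903° ≈ 80.2°
Leg 4: φ1=0.4990333, φ2=-0.5927313, Δφ=-1.0917645, Δλ=-1.0272292 rad; a=sin²(Δφ/2)+cosφ1·cosφ2·sin²(Δλ/2)=0.4453463644; c=2·atan2(√a, √(1-a))=1.461270208; dist=6371·c=9309.752 ≈ 9309.8 km; running total=44943.4 km
Leg 4 bearing: y=sinΔλ·cosφ2=-0.70987338, x=cosφ1·sinφ2-sinφ1·cosφ2·cosΔλ=-0.69579574; θ=atan2(y, x)=-134.4262° <0 so +360° → 225.5738° ≈ 225.6°
Leg 5: φ1=-0.5927313, φ2=-0.5844444, Δφ=0.0082868, Δλ=-1.5544059 rad; a=sin²(Δφ/2)+cosφ1·cosφ2·sin²(Δλ/2)=0.3402234753; c=2·atan2(√a, √(1-a))=1.245538559; dist=6371·c=7935.326 ≈ 7935.3 km; running total=52878.7 km
Leg 5 bearing: y=sinΔλ·cosφ2=-0.83390671, x=cosφ1·sinφ2-sinφ1·cosφ2·cosΔλ=-0.44998383; θ=atan2(y, x)=-118.3517° <0 so +360° → 241.6483° ≈ 241.6°
Leg 6: φ1=-0.5844444, φ2=0.8604159, Δφ=1.4448603, Δλ=-0.9162612 rad; a=sin²(Δφ/2)+cosφ1·cosφ2·sin²(Δλ/2)=0.5435842535; c=2·atan2(√a, √(1-a))=1.658075602; dist=6371·c=10563.600 ≈ 10563.6 km; running total=63442.3 km
Leg 6 bearing: y=sinΔλ·cosφ2=-0.51734879, x=cosφ1·sinφ2-sinφ1·cosφ2·cosΔλ=0.85132360; θ=atan2(y, x)=-31.2870° <0 so +360° → 328.7130° ≈ 328.7°
Leg 7: φ1=0.8604159, φ2=0.6556102, Δφ=-0.2048057, Δλ=4.3654489 rad; a=sin²(Δφ/2)+cosφ1·cosφ2·sin²(Δλ/2)=0.3567928754; c=2·atan2(√a, √(1-a))=1.280314135; dist=6371·c=8156.881 ≈ 8156.9 km; running total=71599.2 km
Leg 7 bearing: y=sinΔλ·cosφ2=-0.74544648, x=cosφ1·sinφ2-sinφ1·cosφ2·cosΔλ=0.60189403; θ=atan2(y, x)=-51.0816° <0 so +360° → 308.9184° ≈ 308.9°

Leg 1: dist=17794.7 km, bearing=181.5°
Leg 2: dist=11121.8 km, bearing=32.6°
Leg 3: dist=6717.1 km, bearing=80.2°
Leg 4: dist=9309.8 km, bearing=225.6°
Leg 5: dist=7935.3 km, bearing=241.6°
Leg 6: dist=10563.6 km, bearing=328.7°
Leg 7: dist=8156.9 km, bearing=308.9°
Total: 71599.2 km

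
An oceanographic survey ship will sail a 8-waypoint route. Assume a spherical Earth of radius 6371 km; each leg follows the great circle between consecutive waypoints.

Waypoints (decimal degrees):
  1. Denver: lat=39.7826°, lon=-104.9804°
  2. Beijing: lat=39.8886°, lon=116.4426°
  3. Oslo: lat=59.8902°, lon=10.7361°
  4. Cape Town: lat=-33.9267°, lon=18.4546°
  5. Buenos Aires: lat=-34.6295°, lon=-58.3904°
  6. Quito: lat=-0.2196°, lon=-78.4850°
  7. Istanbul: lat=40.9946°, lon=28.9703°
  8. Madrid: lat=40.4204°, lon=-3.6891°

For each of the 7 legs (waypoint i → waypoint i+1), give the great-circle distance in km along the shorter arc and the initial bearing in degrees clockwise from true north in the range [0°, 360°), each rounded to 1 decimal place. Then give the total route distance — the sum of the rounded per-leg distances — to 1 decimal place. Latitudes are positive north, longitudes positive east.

Leg 1: dist=10210.1 km, bearing=329.5°
Leg 2: dist=7029.8 km, bearing=327.3°
Leg 3: dist=10456.0 km, bearing=173.6°
Leg 4: dist=6871.8 km, bearing=245.4°
Leg 5: dist=4359.0 km, bearing=327.1°
Leg 6: dist=11479.0 km, bearing=47.7°
Leg 7: dist=2737.5 km, bearing=279.5°
Total: 53143.2 km

Leg 1: φ1=0.6943374, φ2=0.6961874, Δφ=0.0018500, Δλ=3.8645604 rad; a=sin²(Δφ/2)+cosφ1·cosφ2·sin²(Δλ/2)=0.5158968958; c=2·atan2(√a, √(1-a))=1.602595477; dist=6371·c=10210.136 ≈ 10210.1 km; running total=10210.1 km
Leg 1 bearing: y=sinΔλ·cosφ2=-0.50765081, x=cosφ1·sinφ2-sinφ1·cosφ2·cosΔλ=0.86097608; θ=atan2(y, x)=-30.5246° <0 so +360° → 329.4754° ≈ 329.5°
Leg 2: φ1=0.6961874, φ2=1.0452812, Δφ=0.3490938, Δλ=-1.8449265 rad; a=sin²(Δφ/2)+cosφ1·cosφ2·sin²(Δλ/2)=0.2747186719; c=2·atan2(√a, √(1-a))=1.103400834; dist=6371·c=7029.767 ≈ 7029.8 km; running total=17239.9 km
Leg 2 bearing: y=sinΔλ·cosφ2=-0.48292729, x=cosφ1·sinφ2-sinφ1·cosφ2·cosΔλ=0.75084920; θ=atan2(y, x)=-32.7481° <0 so +360° → 327.2519° ≈ 327.3°
Leg 3: φ1=1.0452812, φ2=-0.5921326, Δφ=-1.6374138, Δλ=0.1347132 rad; a=sin²(Δφ/2)+cosφ1·cosφ2·sin²(Δλ/2)=0.5351697522; c=2·atan2(√a, √(1-a))=1.641193963; dist=6371·c=10456.047 ≈ 10456.0 km; running total=27695.9 km
Leg 3 bearing: y=sinΔλ·cosφ2=0.11144084, x=cosφ1·sinφ2-sinφ1·cosφ2·cosΔλ=-0.99127862; θ=atan2(y, x)=173.5857° ≈ 173.6°
Leg 4: φ1=-0.5921326, φ2=-0.6043988, Δφ=-0.0122662, Δλ=-1.3411983 rad; a=sin²(Δφ/2)+cosφ1·cosφ2·sin²(Δλ/2)=0.2637229401; c=2·atan2(√a, √(1-a))=1.078609671; dist=6371·c=6871.822 ≈ 6871.8 km; running total=34567.7 km
Leg 4 bearing: y=sinΔλ·cosφ2=-0.80125078, x=cosφ1·sinφ2-sinφ1·cosφ2·cosΔλ=-0.36700108; θ=atan2(y, x)=-114.6094° <0 so +360° → 245.3906° ≈ 245.4°
Leg 5: φ1=-0.6043988, φ2=-0.0038327, Δφ=0.6005661, Δλ=-0.3507169 rad; a=sin²(Δφ/2)+cosφ1·cosφ2·sin²(Δλ/2)=0.1125365202; c=2·atan2(√a, √(1-a))=0.684196801; dist=6371·c=4359.018 ≈ 4359.0 km; running total=38926.7 km
Leg 5 bearing: y=sinΔλ·cosφ2=-0.34356866, x=cosφ1·sinφ2-sinφ1·cosφ2·cosΔλ=0.53051747; θ=atan2(y, x)=-32.9275° <0 so +360° → 327.0725° ≈ 327.1°
Leg 6: φ1=-0.0038327, φ2=0.7154907, Δφ=0.7193235, Δλ=1.8754488 rad; a=sin²(Δφ/2)+cosφ1·cosφ2·sin²(Δλ/2)=0.6144575222; c=2·atan2(√a, √(1-a))=1.801759312; dist=6371·c=11479.009 ≈ 11479.0 km; running total=50405.7 km
Leg 6 bearing: y=sinΔλ·cosφ2=0.72001514, x=cosφ1·sinφ2-sinφ1·cosφ2·cosΔλ=0.65511534; θ=atan2(y, x)=47.7021° ≈ 47.7°
Leg 7: φ1=0.7154907, φ2=0.7054691, Δφ=-0.0100217, Δλ=-0.5700141 rad; a=sin²(Δφ/2)+cosφ1·cosφ2·sin²(Δλ/2)=0.0454501765; c=2·atan2(√a, √(1-a))=0.429678691; dist=6371·c=2737.483 ≈ 2737.5 km; running total=53143.2 km
Leg 7 bearing: y=sinΔλ·cosφ2=-0.41083494, x=cosφ1·sinφ2-sinφ1·cosφ2·cosΔλ=0.06893827; θ=atan2(y, x)=-80.4745° <0 so +360° → 279.5255° ≈ 279.5°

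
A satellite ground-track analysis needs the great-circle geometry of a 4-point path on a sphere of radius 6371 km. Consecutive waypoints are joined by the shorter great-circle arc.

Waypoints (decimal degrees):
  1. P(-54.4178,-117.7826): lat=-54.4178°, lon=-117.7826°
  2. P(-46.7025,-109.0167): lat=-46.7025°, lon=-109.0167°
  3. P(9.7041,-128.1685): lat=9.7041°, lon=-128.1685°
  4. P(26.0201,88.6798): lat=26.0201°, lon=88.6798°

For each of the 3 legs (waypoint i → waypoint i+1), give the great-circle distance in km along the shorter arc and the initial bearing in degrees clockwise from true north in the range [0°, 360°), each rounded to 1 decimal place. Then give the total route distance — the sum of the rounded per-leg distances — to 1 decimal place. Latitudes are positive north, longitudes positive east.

Leg 1: φ1=-0.9497698, φ2=-0.8151124, Δφ=0.1346574, Δλ=0.1529938 rad; a=sin²(Δφ/2)+cosφ1·cosφ2·sin²(Δλ/2)=0.0068568426; c=2·atan2(√a, √(1-a))=0.165801958; dist=6371·c=1056.324 ≈ 1056.3 km; running total=1056.3 km
Leg 1 bearing: y=sinΔλ·cosφ2=0.10451227, x=cosφ1·sinφ2-sinφ1·cosφ2·cosΔλ=0.12773602; θ=atan2(y, x)=39.2897° ≈ 39.3°
Leg 2: φ1=-0.8151124, φ2=0.1693685, Δφ=0.9844809, Δλ=-0.3342620 rad; a=sin²(Δφ/2)+cosφ1·cosφ2·sin²(Δλ/2)=0.2420588685; c=2·atan2(√a, √(1-a))=1.028759109; dist=6371·c=6554.224 ≈ 6554.2 km; running total=7610.5 km
Leg 2 bearing: y=sinΔλ·cosφ2=-0.32337783, x=cosφ1·sinφ2-sinφ1·cosφ2·cosΔλ=0.79327944; θ=atan2(y, x)=-22.1781° <0 so +360° → 337.8219° ≈ 337.8°
Leg 3: φ1=0.1693685, φ2=0.4541364, Δφ=0.2847679, Δλ=3.7847168 rad; a=sin²(Δφ/2)+cosφ1·cosφ2·sin²(Δλ/2)=0.8174404426; c=2·atan2(√a, √(1-a))=2.258650665; dist=6371·c=14389.863 ≈ 14389.9 km; running total=22000.4 km
Leg 3 bearing: y=sinΔλ·cosφ2=-0.53891309, x=cosφ1·sinφ2-sinφ1·cosφ2·cosΔλ=0.55362347; θ=atan2(y, x)=-44.2286° <0 so +360° → 315.7714° ≈ 315.8°

Leg 1: dist=1056.3 km, bearing=39.3°
Leg 2: dist=6554.2 km, bearing=337.8°
Leg 3: dist=14389.9 km, bearing=315.8°
Total: 22000.4 km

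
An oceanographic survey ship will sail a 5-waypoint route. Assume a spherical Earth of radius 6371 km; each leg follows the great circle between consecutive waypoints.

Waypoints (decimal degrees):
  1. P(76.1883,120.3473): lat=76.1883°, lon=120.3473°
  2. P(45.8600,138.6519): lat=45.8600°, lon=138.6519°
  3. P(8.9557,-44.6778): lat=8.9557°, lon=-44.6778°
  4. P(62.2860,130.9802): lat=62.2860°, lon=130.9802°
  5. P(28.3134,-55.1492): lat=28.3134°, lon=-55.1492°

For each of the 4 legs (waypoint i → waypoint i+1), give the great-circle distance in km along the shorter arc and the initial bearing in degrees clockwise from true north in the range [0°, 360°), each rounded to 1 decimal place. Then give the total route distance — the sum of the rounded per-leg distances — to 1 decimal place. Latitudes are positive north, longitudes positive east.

Leg 1: φ1=1.3297367, φ2=0.8004080, Δφ=-0.5293287, Δλ=0.3194755 rad; a=sin²(Δφ/2)+cosφ1·cosφ2·sin²(Δλ/2)=0.0726331357; c=2·atan2(√a, √(1-a))=0.545758685; dist=6371·c=3477.029 ≈ 3477.0 km; running total=3477.0 km
Leg 1 bearing: y=sinΔλ·cosφ2=0.21872182, x=cosφ1·sinφ2-sinφ1·cosφ2·cosΔλ=-0.47073455; θ=atan2(y, x)=155.0786° ≈ 155.1°
Leg 2: φ1=0.8004080, φ2=0.1563065, Δφ=-0.6441015, Δλ=-3.1997069 rad; a=sin²(Δφ/2)+cosφ1·cosφ2·sin²(Δλ/2)=0.7875235299; c=2·atan2(√a, √(1-a))=2.183457996; dist=6371·c=13910.811 ≈ 13910.8 km; running total=17387.8 km
Leg 2 bearing: y=sinΔλ·cosφ2=0.05737345, x=cosφ1·sinφ2-sinφ1·cosφ2·cosΔλ=0.81610610; θ=atan2(y, x)=4.0214° ≈ 4.0°
Leg 3: φ1=0.1563065, φ2=1.0870958, Δφ=0.9307893, Δλ=3.0658105 rad; a=sin²(Δφ/2)+cosφ1·cosφ2·sin²(Δλ/2)=0.6601290730; c=2·atan2(√a, √(1-a))=1.896798300; dist=6371·c=12084.502 ≈ 12084.5 km; running total=29472.3 km
Leg 3 bearing: y=sinΔλ·cosφ2=0.03520942, x=cosφ1·sinφ2-sinφ1·cosφ2·cosΔλ=0.94667577; θ=atan2(y, x)=2.1300° ≈ 2.1°
Leg 4: φ1=1.0870958, φ2=0.4941621, Δφ=-0.5929337, Δλ=-3.2485709 rad; a=sin²(Δφ/2)+cosφ1·cosφ2·sin²(Δλ/2)=0.4935990701; c=2·atan2(√a, √(1-a))=1.557994117; dist=6371·c=9925.981 ≈ 9926.0 km; running total=39398.3 km
Leg 4 bearing: y=sinΔλ·cosφ2=0.09400049, x=cosφ1·sinφ2-sinφ1·cosφ2·cosΔλ=0.99548984; θ=atan2(y, x)=5.3942° ≈ 5.4°

Leg 1: dist=3477.0 km, bearing=155.1°
Leg 2: dist=13910.8 km, bearing=4.0°
Leg 3: dist=12084.5 km, bearing=2.1°
Leg 4: dist=9926.0 km, bearing=5.4°
Total: 39398.3 km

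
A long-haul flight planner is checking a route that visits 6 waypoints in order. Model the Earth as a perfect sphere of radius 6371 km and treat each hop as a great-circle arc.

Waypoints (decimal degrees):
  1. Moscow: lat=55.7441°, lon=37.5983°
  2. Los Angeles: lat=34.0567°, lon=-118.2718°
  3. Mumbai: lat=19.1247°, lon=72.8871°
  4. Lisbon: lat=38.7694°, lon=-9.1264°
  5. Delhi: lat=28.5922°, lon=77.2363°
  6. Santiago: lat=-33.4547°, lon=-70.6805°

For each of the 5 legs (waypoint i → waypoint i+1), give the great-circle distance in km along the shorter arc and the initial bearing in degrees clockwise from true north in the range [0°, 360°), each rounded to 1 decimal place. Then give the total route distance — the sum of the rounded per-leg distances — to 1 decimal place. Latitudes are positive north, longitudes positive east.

Leg 1: φ1=0.9729181, φ2=0.5944015, Δφ=-0.3785165, Δλ=-2.7204465 rad; a=sin²(Δφ/2)+cosφ1·cosφ2·sin²(Δλ/2)=0.4813639442; c=2·atan2(√a, √(1-a))=1.533515580; dist=6371·c=9770.028 ≈ 9770.0 km; running total=9770.0 km
Leg 1 bearing: y=sinΔλ·cosφ2=-0.33868978, x=cosφ1·sinφ2-sinφ1·cosφ2·cosΔλ=0.94015957; θ=atan2(y, x)=-19.8114° <0 so +360° → 340.1886° ≈ 340.2°
Leg 2: φ1=0.5944015, φ2=0.3337890, Δφ=-0.2606126, Δλ=3.3363522 rad; a=sin²(Δφ/2)+cosφ1·cosφ2·sin²(Δλ/2)=0.7922424354; c=2·atan2(√a, √(1-a))=2.195041378; dist=6371·c=13984.609 ≈ 13984.6 km; running total=23754.6 km
Leg 2 bearing: y=sinΔλ·cosφ2=-0.18284924, x=cosφ1·sinφ2-sinφ1·cosφ2·cosΔλ=0.79053374; θ=atan2(y, x)=-13.0234° <0 so +360° → 346.9766° ≈ 347.0°
Leg 3: φ1=0.3337890, φ2=0.6766537, Δφ=0.3428647, Δλ=-1.4314056 rad; a=sin²(Δφ/2)+cosφ1·cosφ2·sin²(Δλ/2)=0.3462482469; c=2·atan2(√a, √(1-a))=1.258228027; dist=6371·c=8016.171 ≈ 8016.2 km; running total=31770.8 km
Leg 3 bearing: y=sinΔλ·cosφ2=-0.77211033, x=cosφ1·sinφ2-sinφ1·cosφ2·cosΔλ=0.55613598; θ=atan2(y, x)=-54.2355° <0 so +360° → 305.7645° ≈ 305.8°
Leg 4: φ1=0.6766537, φ2=0.4990280, Δφ=-0.1776256, Δλ=1.5073135 rad; a=sin²(Δφ/2)+cosφ1·cosφ2·sin²(Δλ/2)=0.3284467219; c=2·atan2(√a, √(1-a))=1.220574096; dist=6371·c=7776.278 ≈ 7776.3 km; running total=39547.1 km
Leg 4 bearing: y=sinΔλ·cosφ2=0.87627943, x=cosφ1·sinφ2-sinφ1·cosφ2·cosΔλ=0.33824880; θ=atan2(y, x)=68.8931° ≈ 68.9°
Leg 5: φ1=0.4990280, φ2=-0.5838947, Δφ=-1.0829227, Δλ=-2.5816352 rad; a=sin²(Δφ/2)+cosφ1·cosφ2·sin²(Δλ/2)=0.9422602377; c=2·atan2(√a, √(1-a))=2.656261417; dist=6371·c=16923.041 ≈ 16923.0 km; running total=56470.1 km
Leg 5 bearing: y=sinΔλ·cosφ2=-0.44315024, x=cosφ1·sinφ2-sinφ1·cosφ2·cosΔλ=-0.14574428; θ=atan2(y, x)=-108.2051° <0 so +360° → 251.7949° ≈ 251.8°

Leg 1: dist=9770.0 km, bearing=340.2°
Leg 2: dist=13984.6 km, bearing=347.0°
Leg 3: dist=8016.2 km, bearing=305.8°
Leg 4: dist=7776.3 km, bearing=68.9°
Leg 5: dist=16923.0 km, bearing=251.8°
Total: 56470.1 km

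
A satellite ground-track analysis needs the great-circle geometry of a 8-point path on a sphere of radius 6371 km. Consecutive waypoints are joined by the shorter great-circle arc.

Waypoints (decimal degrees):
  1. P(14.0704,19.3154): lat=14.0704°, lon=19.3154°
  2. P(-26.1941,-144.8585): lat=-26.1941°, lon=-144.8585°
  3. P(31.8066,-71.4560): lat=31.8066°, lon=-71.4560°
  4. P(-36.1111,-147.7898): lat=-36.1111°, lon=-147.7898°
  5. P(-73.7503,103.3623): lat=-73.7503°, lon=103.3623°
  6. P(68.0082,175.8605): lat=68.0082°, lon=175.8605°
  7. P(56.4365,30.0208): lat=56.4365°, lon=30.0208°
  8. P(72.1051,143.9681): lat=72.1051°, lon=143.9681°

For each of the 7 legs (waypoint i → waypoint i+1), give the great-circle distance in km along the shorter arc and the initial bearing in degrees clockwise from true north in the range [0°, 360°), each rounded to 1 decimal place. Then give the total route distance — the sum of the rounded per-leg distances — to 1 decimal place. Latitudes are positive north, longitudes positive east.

Leg 1: dist=17886.5 km, bearing=228.3°
Leg 2: dist=10102.0 km, bearing=54.5°
Leg 3: dist=10956.6 km, bearing=232.5°
Leg 4: dist=6724.7 km, bearing=197.7°
Leg 5: dist=16586.8 km, bearing=44.2°
Leg 6: dist=5897.2 km, bearing=337.1°
Leg 7: dist=4849.6 km, bearing=24.0°
Total: 73003.4 km

Leg 1: φ1=0.2455748, φ2=-0.4571733, Δφ=-0.7027481, Δλ=-2.8653751 rad; a=sin²(Δφ/2)+cosφ1·cosφ2·sin²(Δλ/2)=0.9723517996; c=2·atan2(√a, √(1-a))=2.807485883; dist=6371·c=17886.493 ≈ 17886.5 km; running total=17886.5 km
Leg 1 bearing: y=sinΔλ·cosφ2=-0.24471139, x=cosφ1·sinφ2-sinφ1·cosφ2·cosΔλ=-0.21829211; θ=atan2(y, x)=-131.7342° <0 so +360° → 228.2658° ≈ 228.3°
Leg 2: φ1=-0.4571733, φ2=0.5551299, Δφ=1.0123032, Δλ=1.2811153 rad; a=sin²(Δφ/2)+cosφ1·cosφ2·sin²(Δλ/2)=0.5074133362; c=2·atan2(√a, √(1-a))=1.585623542; dist=6371·c=10102.008 ≈ 10102.0 km; running total=27988.5 km
Leg 2 bearing: y=sinΔλ·cosφ2=0.81442377, x=cosφ1·sinφ2-sinφ1·cosφ2·cosΔλ=0.58008111; θ=atan2(y, x)=54.5393° ≈ 54.5°
Leg 3: φ1=0.5551299, φ2=-0.6302576, Δφ=-1.1853875, Δλ=-1.3322761 rad; a=sin²(Δφ/2)+cosφ1·cosφ2·sin²(Δλ/2)=0.5742054295; c=2·atan2(√a, √(1-a))=1.719757468; dist=6371·c=10956.575 ≈ 10956.6 km; running total=38945.1 km
Leg 3 bearing: y=sinΔλ·cosφ2=-0.78500368, x=cosφ1·sinφ2-sinφ1·cosφ2·cosΔλ=-0.60145111; θ=atan2(y, x)=-127.4585° <0 so +360° → 232.5415° ≈ 232.5°
Leg 4: φ1=-0.6302576, φ2=-1.2871856, Δφ=-0.6569280, Δλ=4.3834311 rad; a=sin²(Δφ/2)+cosφ1·cosφ2·sin²(Δλ/2)=0.2536111127; c=2·atan2(√a, √(1-a))=1.055517174; dist=6371·c=6724.700 ≈ 6724.7 km; running total=45669.8 km
Leg 4 bearing: y=sinΔλ·cosφ2=-0.26481969, x=cosφ1·sinφ2-sinφ1·cosφ2·cosΔλ=-0.82887912; θ=atan2(y, x)=-162.2818° <0 so +360° → 197.7182° ≈ 197.7°
Leg 5: φ1=-1.2871856, φ2=1.1869670, Δφ=2.4741526, Δλ=1.2653323 rad; a=sin²(Δφ/2)+cosφ1·cosφ2·sin²(Δλ/2)=0.9293412066; c=2·atan2(√a, √(1-a))=2.603489575; dist=6371·c=16586.832 ≈ 16586.8 km; running total=62256.6 km
Leg 5 bearing: y=sinΔλ·cosφ2=0.35713856, x=cosφ1·sinφ2-sinφ1·cosφ2·cosΔλ=0.36758205; θ=atan2(y, x)=44.1744° ≈ 44.2°
Leg 6: φ1=1.1869670, φ2=0.9850027, Δφ=-0.2019643, Δλ=-2.5453829 rad; a=sin²(Δφ/2)+cosφ1·cosφ2·sin²(Δλ/2)=0.1993350957; c=2·atan2(√a, √(1-a))=0.925631919; dist=6371·c=5897.201 ≈ 5897.2 km; running total=68153.8 km
Leg 6 bearing: y=sinΔλ·cosφ2=-0.31043697, x=cosφ1·sinφ2-sinφ1·cosφ2·cosΔλ=0.73622778; θ=atan2(y, x)=-22.8632° <0 so +360° → 337.1368° ≈ 337.1°
Leg 7: φ1=0.9850027, φ2=1.2584714, Δφ=0.2734687, Δλ=1.9887556 rad; a=sin²(Δφ/2)+cosφ1·cosφ2·sin²(Δλ/2)=0.1379958926; c=2·atan2(√a, √(1-a))=0.761200824; dist=6371·c=4849.610 ≈ 4849.6 km; running total=73003.4 km
Leg 7 bearing: y=sinΔλ·cosφ2=0.28082170, x=cosφ1·sinφ2-sinφ1·cosφ2·cosΔλ=0.63004070; θ=atan2(y, x)=24.0235° ≈ 24.0°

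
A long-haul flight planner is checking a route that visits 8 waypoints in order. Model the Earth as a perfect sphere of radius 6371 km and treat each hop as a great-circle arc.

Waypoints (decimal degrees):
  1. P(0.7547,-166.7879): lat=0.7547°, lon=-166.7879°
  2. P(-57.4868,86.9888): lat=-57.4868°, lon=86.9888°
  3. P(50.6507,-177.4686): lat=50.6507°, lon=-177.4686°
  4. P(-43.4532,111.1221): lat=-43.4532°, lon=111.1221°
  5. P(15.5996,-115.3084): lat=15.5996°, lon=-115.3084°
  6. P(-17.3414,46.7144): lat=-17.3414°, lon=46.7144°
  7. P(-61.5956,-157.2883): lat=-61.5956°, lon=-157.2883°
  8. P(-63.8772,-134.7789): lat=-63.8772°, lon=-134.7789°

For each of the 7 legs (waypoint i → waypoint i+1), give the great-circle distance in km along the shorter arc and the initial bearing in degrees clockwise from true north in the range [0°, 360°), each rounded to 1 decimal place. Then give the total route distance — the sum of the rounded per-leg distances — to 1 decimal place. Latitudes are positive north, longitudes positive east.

Leg 1: φ1=0.0131720, φ2=-1.0033339, Δφ=-1.0165059, Δλ=4.4292390 rad; a=sin²(Δφ/2)+cosφ1·cosφ2·sin²(Δλ/2)=0.5806300385; c=2·atan2(√a, √(1-a))=1.732763635; dist=6371·c=11039.437 ≈ 11039.4 km; running total=11039.4 km
Leg 1 bearing: y=sinΔλ·cosφ2=-0.51609097, x=cosφ1·sinφ2-sinφ1·cosφ2·cosΔλ=-0.84121656; θ=atan2(y, x)=-148.4707° <0 so +360° → 211.5293° ≈ 211.5°
Leg 2: φ1=-1.0033339, φ2=0.8840215, Δφ=1.8873554, Δλ=-4.6156524 rad; a=sin²(Δφ/2)+cosφ1·cosφ2·sin²(Δλ/2)=0.8425053308; c=2·atan2(√a, √(1-a))=2.325414660; dist=6371·c=14815.217 ≈ 14815.2 km; running total=25854.6 km
Leg 2 bearing: y=sinΔλ·cosφ2=0.63108210, x=cosφ1·sinφ2-sinφ1·cosφ2·cosΔλ=0.36399969; θ=atan2(y, x)=60.0242° ≈ 60.0°
Leg 3: φ1=0.8840215, φ2=-0.7584014, Δφ=-1.6424229, Δλ=5.0368579 rad; a=sin²(Δφ/2)+cosφ1·cosφ2·sin²(Δλ/2)=0.6925518984; c=2·atan2(√a, √(1-a))=1.966116618; dist=6371·c=12526.129 ≈ 12526.1 km; running total=38380.7 km
Leg 3 bearing: y=sinΔλ·cosφ2=-0.68805715, x=cosφ1·sinφ2-sinφ1·cosφ2·cosΔλ=-0.61503856; θ=atan2(y, x)=-131.7928° <0 so +360° → 228.2072° ≈ 228.2°
Leg 4: φ1=-0.7584014, φ2=0.2722644, Δφ=1.0306658, Δλ=-3.9519578 rad; a=sin²(Δφ/2)+cosφ1·cosφ2·sin²(Δλ/2)=0.8334289353; c=2·atan2(√a, √(1-a))=2.300780539; dist=6371·c=14658.273 ≈ 14658.3 km; running total=53039.0 km
Leg 4 bearing: y=sinΔλ·cosφ2=0.69785007, x=cosφ1·sinφ2-sinφ1·cosφ2·cosΔλ=-0.26135390; θ=atan2(y, x)=110.5316° ≈ 110.5°
Leg 5: φ1=0.2722644, φ2=-0.3026645, Δφ=-0.5749289, Δλ=2.8278313 rad; a=sin²(Δφ/2)+cosφ1·cosφ2·sin²(Δλ/2)=0.9773265296; c=2·atan2(√a, √(1-a))=2.839288599; dist=6371·c=18089.108 ≈ 18089.1 km; running total=71128.1 km
Leg 5 bearing: y=sinΔλ·cosφ2=0.29460956, x=cosφ1·sinφ2-sinφ1·cosφ2·cosΔλ=-0.04292721; θ=atan2(y, x)=98.2902° ≈ 98.3°
Leg 6: φ1=-0.3026645, φ2=-1.0750460, Δφ=-0.7723815, Δλ=-3.5605188 rad; a=sin²(Δφ/2)+cosφ1·cosφ2·sin²(Δλ/2)=0.5763115799; c=2·atan2(√a, √(1-a))=1.724018315; dist=6371·c=10983.721 ≈ 10983.7 km; running total=82111.8 km
Leg 6 bearing: y=sinΔλ·cosφ2=0.19350175, x=cosφ1·sinφ2-sinφ1·cosφ2·cosΔλ=-0.96915594; θ=atan2(y, x)=168.7088° ≈ 168.7°
Leg 7: φ1=-1.0750460, φ2=-1.1148675, Δφ=-0.0398214, Δλ=0.3928631 rad; a=sin²(Δφ/2)+cosφ1·cosφ2·sin²(Δλ/2)=0.0083745018; c=2·atan2(√a, √(1-a))=0.183281032; dist=6371·c=1167.683 ≈ 1167.7 km; running total=83279.5 km
Leg 7 bearing: y=sinΔλ·cosφ2=0.16856091, x=cosφ1·sinφ2-sinφ1·cosφ2·cosΔλ=-0.06931593; θ=atan2(y, x)=112.3535° ≈ 112.4°

Leg 1: dist=11039.4 km, bearing=211.5°
Leg 2: dist=14815.2 km, bearing=60.0°
Leg 3: dist=12526.1 km, bearing=228.2°
Leg 4: dist=14658.3 km, bearing=110.5°
Leg 5: dist=18089.1 km, bearing=98.3°
Leg 6: dist=10983.7 km, bearing=168.7°
Leg 7: dist=1167.7 km, bearing=112.4°
Total: 83279.5 km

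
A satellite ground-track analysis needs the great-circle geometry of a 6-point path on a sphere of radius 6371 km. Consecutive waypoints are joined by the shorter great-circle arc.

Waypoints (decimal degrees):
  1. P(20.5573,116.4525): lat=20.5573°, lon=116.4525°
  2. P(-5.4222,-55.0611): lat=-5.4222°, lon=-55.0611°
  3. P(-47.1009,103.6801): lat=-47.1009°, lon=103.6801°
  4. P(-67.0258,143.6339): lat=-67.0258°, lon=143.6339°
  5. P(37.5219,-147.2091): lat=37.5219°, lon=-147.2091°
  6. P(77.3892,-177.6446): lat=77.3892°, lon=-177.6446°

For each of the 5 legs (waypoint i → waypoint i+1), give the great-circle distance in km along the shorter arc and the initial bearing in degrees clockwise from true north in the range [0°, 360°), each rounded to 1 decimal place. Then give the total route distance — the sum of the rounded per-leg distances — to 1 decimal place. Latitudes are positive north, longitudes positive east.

Leg 1: dist=18098.8 km, bearing=330.3°
Leg 2: dist=13812.3 km, bearing=162.6°
Leg 3: dist=3178.4 km, bearing=148.4°
Leg 4: dist=12985.6 km, bearing=56.1°
Leg 5: dist=4665.2 km, bearing=350.5°
Total: 52740.3 km

Leg 1: φ1=0.3587926, φ2=-0.0946352, Δφ=-0.4534278, Δλ=-2.9934770 rad; a=sin²(Δφ/2)+cosφ1·cosφ2·sin²(Δλ/2)=0.9775534380; c=2·atan2(√a, √(1-a))=2.840816647; dist=6371·c=18098.843 ≈ 18098.8 km; running total=18098.8 km
Leg 1 bearing: y=sinΔλ·cosφ2=-0.14691432, x=cosφ1·sinφ2-sinφ1·cosφ2·cosΔλ=0.25726842; θ=atan2(y, x)=-29.7287° <0 so +360° → 330.2713° ≈ 330.3°
Leg 2: φ1=-0.0946352, φ2=-0.8220658, Δφ=-0.7274305, Δλ=2.7705566 rad; a=sin²(Δφ/2)+cosφ1·cosφ2·sin²(Δλ/2)=0.7811640040; c=2·atan2(√a, √(1-a))=2.167994736; dist=6371·c=13812.294 ≈ 13812.3 km; running total=31911.1 km
Leg 2 bearing: y=sinΔλ·cosφ2=0.24681240, x=cosφ1·sinφ2-sinφ1·cosφ2·cosΔλ=-0.78922167; θ=atan2(y, x)=162.6340° ≈ 162.6°
Leg 3: φ1=-0.8220658, φ2=-1.1698209, Δφ=-0.3477551, Δλ=0.6973254 rad; a=sin²(Δφ/2)+cosφ1·cosφ2·sin²(Δλ/2)=0.0609411995; c=2·atan2(√a, √(1-a))=0.498882857; dist=6371·c=3178.383 ≈ 3178.4 km; running total=35089.5 km
Leg 3 bearing: y=sinΔλ·cosφ2=0.25064949, x=cosφ1·sinφ2-sinφ1·cosφ2·cosΔλ=-0.40753443; θ=atan2(y, x)=148.4069° ≈ 148.4°
Leg 4: φ1=-1.1698209, φ2=0.6548807, Δφ=1.8247016, Δλ=-5.0761680 rad; a=sin²(Δφ/2)+cosφ1·cosφ2·sin²(Δλ/2)=0.7253035479; c=2·atan2(√a, √(1-a))=2.038241599; dist=6371·c=12985.637 ≈ 12985.6 km; running total=48075.1 km
Leg 4 bearing: y=sinΔλ·cosφ2=0.74121792, x=cosφ1·sinφ2-sinφ1·cosφ2·cosΔλ=0.49754321; θ=atan2(y, x)=56.1285° ≈ 56.1°
Leg 5: φ1=0.6548807, φ2=1.3506963, Δφ=0.6958156, Δλ=-0.5311997 rad; a=sin²(Δφ/2)+cosφ1·cosφ2·sin²(Δλ/2)=0.1281651541; c=2·atan2(√a, √(1-a))=0.732253543; dist=6371·c=4665.187 ≈ 4665.2 km; running total=52740.3 km
Leg 5 bearing: y=sinΔλ·cosφ2=-0.11059759, x=cosφ1·sinφ2-sinφ1·cosφ2·cosΔλ=0.65933570; θ=atan2(y, x)=-9.5222° <0 so +360° → 350.4778° ≈ 350.5°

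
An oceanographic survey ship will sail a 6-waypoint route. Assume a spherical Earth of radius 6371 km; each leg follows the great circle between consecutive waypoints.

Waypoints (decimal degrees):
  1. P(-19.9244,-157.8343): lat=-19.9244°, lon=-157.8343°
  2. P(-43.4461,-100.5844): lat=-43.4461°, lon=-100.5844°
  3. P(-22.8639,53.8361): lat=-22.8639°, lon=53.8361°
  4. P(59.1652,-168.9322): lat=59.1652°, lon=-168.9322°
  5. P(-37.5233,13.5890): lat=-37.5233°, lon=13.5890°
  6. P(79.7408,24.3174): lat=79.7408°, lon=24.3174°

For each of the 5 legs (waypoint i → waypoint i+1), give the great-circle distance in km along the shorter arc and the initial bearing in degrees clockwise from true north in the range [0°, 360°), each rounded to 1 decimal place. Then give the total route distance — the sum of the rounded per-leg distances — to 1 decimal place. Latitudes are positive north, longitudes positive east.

Leg 1: φ1=-0.3477464, φ2=-0.7582775, Δφ=-0.4105311, Δλ=0.9991993 rad; a=sin²(Δφ/2)+cosφ1·cosφ2·sin²(Δλ/2)=0.1982022005; c=2·atan2(√a, √(1-a))=0.922793103; dist=6371·c=5879.115 ≈ 5879.1 km; running total=5879.1 km
Leg 1 bearing: y=sinΔλ·cosφ2=0.61061181, x=cosφ1·sinφ2-sinφ1·cosφ2·cosΔλ=-0.51266516; θ=atan2(y, x)=130.0166° ≈ 130.0°
Leg 2: φ1=-0.7582775, φ2=-0.3990503, Δφ=0.3592272, Δλ=2.6951462 rad; a=sin²(Δφ/2)+cosφ1·cosφ2·sin²(Δλ/2)=0.6681097118; c=2·atan2(√a, √(1-a))=1.913696060; dist=6371·c=12192.158 ≈ 12192.2 km; running total=18071.3 km
Leg 2 bearing: y=sinΔλ·cosφ2=0.39783960, x=cosφ1·sinφ2-sinφ1·cosφ2·cosΔλ=-0.85362764; θ=atan2(y, x)=155.0118° ≈ 155.0°
Leg 3: φ1=-0.3990503, φ2=1.0326275, Δφ=1.4316779, Δλ=-3.8880403 rad; a=sin²(Δφ/2)+cosφ1·cosφ2·sin²(Δλ/2)=0.8401674761; c=2·atan2(√a, √(1-a))=2.319015887; dist=6371·c=14774.450 ≈ 14774.5 km; running total=32845.8 km
Leg 3 bearing: y=sinΔλ·cosφ2=0.34804935, x=cosφ1·sinφ2-sinφ1·cosφ2·cosΔλ=0.64498527; θ=atan2(y, x)=28.3524° ≈ 28.4°
Leg 4: φ1=1.0326275, φ2=-0.6549051, Δφ=-1.6875327, Δλ=3.1855959 rad; a=sin²(Δφ/2)+cosφ1·cosφ2·sin²(Δλ/2)=0.9645567633; c=2·atan2(√a, √(1-a))=2.762804701; dist=6371·c=17601.829 ≈ 17601.8 km; running total=50447.6 km
Leg 4 bearing: y=sinΔλ·cosφ2=-0.03488796, x=cosφ1·sinφ2-sinφ1·cosφ2·cosΔλ=0.36814520; θ=atan2(y, x)=-5.4136° <0 so +360° → 354.5864° ≈ 354.6°
Leg 5: φ1=-0.6549051, φ2=1.3917395, Δφ=2.0466446, Δλ=0.1872459 rad; a=sin²(Δφ/2)+cosφ1·cosφ2·sin²(Δλ/2)=0.7302808491; c=2·atan2(√a, √(1-a))=2.049424230; dist=6371·c=13056.882 ≈ 13056.9 km; running total=63504.5 km
Leg 5 bearing: y=sinΔλ·cosφ2=0.03315425, x=cosφ1·sinφ2-sinφ1·cosφ2·cosΔλ=0.88700830; θ=atan2(y, x)=2.1406° ≈ 2.1°

Leg 1: dist=5879.1 km, bearing=130.0°
Leg 2: dist=12192.2 km, bearing=155.0°
Leg 3: dist=14774.5 km, bearing=28.4°
Leg 4: dist=17601.8 km, bearing=354.6°
Leg 5: dist=13056.9 km, bearing=2.1°
Total: 63504.5 km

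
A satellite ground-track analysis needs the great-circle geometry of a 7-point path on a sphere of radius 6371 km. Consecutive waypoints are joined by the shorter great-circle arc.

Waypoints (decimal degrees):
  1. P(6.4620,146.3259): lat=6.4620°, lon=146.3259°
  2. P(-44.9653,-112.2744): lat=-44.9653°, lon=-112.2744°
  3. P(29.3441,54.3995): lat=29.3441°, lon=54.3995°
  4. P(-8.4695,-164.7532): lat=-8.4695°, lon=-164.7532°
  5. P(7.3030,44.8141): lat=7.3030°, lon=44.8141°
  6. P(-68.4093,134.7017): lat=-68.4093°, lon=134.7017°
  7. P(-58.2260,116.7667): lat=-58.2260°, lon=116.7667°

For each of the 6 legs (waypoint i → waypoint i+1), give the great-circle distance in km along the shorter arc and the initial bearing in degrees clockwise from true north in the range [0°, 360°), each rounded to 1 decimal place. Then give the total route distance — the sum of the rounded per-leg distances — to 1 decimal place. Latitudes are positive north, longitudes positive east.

Leg 1: dist=11410.9 km, bearing=134.7°
Leg 2: dist=17920.8 km, bearing=141.5°
Leg 3: dist=15322.4 km, bearing=68.4°
Leg 4: dist=16756.6 km, bearing=269.8°
Leg 5: dist=10757.8 km, bearing=158.3°
Leg 6: dist=1432.4 km, bearing=313.3°
Total: 73600.9 km

Leg 1: φ1=0.1127832, φ2=-0.7847925, Δφ=-0.8975757, Δλ=-4.5134267 rad; a=sin²(Δφ/2)+cosφ1·cosφ2·sin²(Δλ/2)=0.6092449645; c=2·atan2(√a, √(1-a))=1.791063070; dist=6371·c=11410.863 ≈ 11410.9 km; running total=11410.9 km
Leg 1 bearing: y=sinΔλ·cosφ2=0.69357680, x=cosφ1·sinφ2-sinφ1·cosφ2·cosΔλ=-0.68644984; θ=atan2(y, x)=134.7041° ≈ 134.7°
Leg 2: φ1=-0.7847925, φ2=0.5121512, Δφ=1.2969437, Δλ=2.9090083 rad; a=sin²(Δφ/2)+cosφ1·cosφ2·sin²(Δλ/2)=0.9732281496; c=2·atan2(√a, √(1-a))=2.812872516; dist=6371·c=17920.811 ≈ 17920.8 km; running total=29331.7 km
Leg 2 bearing: y=sinΔλ·cosφ2=0.20091901, x=cosφ1·sinφ2-sinφ1·cosφ2·cosΔλ=-0.25268959; θ=atan2(y, x)=141.5110° ≈ 141.5°
Leg 3: φ1=0.5121512, φ2=-0.1478207, Δφ=-0.6599718, Δλ=-3.8249362 rad; a=sin²(Δφ/2)+cosφ1·cosφ2·sin²(Δλ/2)=0.8703862228; c=2·atan2(√a, √(1-a))=2.405015847; dist=6371·c=15322.356 ≈ 15322.4 km; running total=44654.1 km
Leg 3 bearing: y=sinΔλ·cosφ2=0.62450366, x=cosφ1·sinφ2-sinφ1·cosφ2·cosΔλ=0.24749012; θ=atan2(y, x)=68.3816° ≈ 68.4°
Leg 4: φ1=-0.1478207, φ2=0.1274614, Δφ=0.2752821, Δλ=3.6576394 rad; a=sin²(Δφ/2)+cosφ1·cosφ2·sin²(Δλ/2)=0.9360172450; c=2·atan2(√a, √(1-a))=2.630140113; dist=6371·c=16756.623 ≈ 16756.6 km; running total=61410.7 km
Leg 4 bearing: y=sinΔλ·cosφ2=-0.48944261, x=cosφ1·sinφ2-sinφ1·cosφ2·cosΔλ=-0.00133378; θ=atan2(y, x)=-90.1561° <0 so +360° → 269.8439° ≈ 269.8°
Leg 5: φ1=0.1274614, φ2=-1.1939675, Δφ=-1.3214289, Δλ=1.5688346 rad; a=sin²(Δφ/2)+cosφ1·cosφ2·sin²(Δλ/2)=0.5587407758; c=2·atan2(√a, √(1-a))=1.688549816; dist=6371·c=10757.751 ≈ 10757.8 km; running total=72168.5 km
Leg 5 bearing: y=sinΔλ·cosφ2=0.36797292, x=cosφ1·sinφ2-sinφ1·cosφ2·cosΔλ=-0.92238496; θ=atan2(y, x)=158.2511° ≈ 158.3°
Leg 6: φ1=-1.1939675, φ2=-1.0162354, Δφ=0.1777321, Δλ=-0.3130248 rad; a=sin²(Δφ/2)+cosφ1·cosφ2·sin²(Δλ/2)=0.0125842452; c=2·atan2(√a, √(1-a))=0.224832294; dist=6371·c=1432.407 ≈ 1432.4 km; running total=73600.9 km
Leg 6 bearing: y=sinΔλ·cosφ2=-0.16215086, x=cosφ1·sinφ2-sinφ1·cosφ2·cosΔλ=0.15300532; θ=atan2(y, x)=-46.6622° <0 so +360° → 313.3378° ≈ 313.3°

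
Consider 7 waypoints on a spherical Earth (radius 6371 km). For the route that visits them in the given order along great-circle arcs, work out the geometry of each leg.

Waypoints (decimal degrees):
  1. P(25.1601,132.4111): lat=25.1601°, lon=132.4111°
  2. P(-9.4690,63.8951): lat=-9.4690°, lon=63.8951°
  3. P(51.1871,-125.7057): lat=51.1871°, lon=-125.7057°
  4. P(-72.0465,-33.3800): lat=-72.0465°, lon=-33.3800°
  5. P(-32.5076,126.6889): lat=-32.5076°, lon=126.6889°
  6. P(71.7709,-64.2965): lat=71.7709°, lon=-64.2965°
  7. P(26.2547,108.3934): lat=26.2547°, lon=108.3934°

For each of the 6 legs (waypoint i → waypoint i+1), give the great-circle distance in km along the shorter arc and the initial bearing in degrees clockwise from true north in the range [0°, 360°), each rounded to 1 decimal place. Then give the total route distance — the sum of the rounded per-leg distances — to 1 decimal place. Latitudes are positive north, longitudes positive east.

Leg 1: dist=8351.4 km, bearing=251.8°
Leg 2: dist=15293.9 km, bearing=8.9°
Leg 3: dist=15401.8 km, bearing=152.3°
Leg 4: dist=8286.5 km, bearing=162.6°
Leg 5: dist=15600.8 km, bearing=5.4°
Leg 6: dist=9100.5 km, bearing=6.6°
Total: 72034.9 km

Leg 1: φ1=0.4391266, φ2=-0.1652652, Δφ=-0.6043918, Δλ=-1.1958298 rad; a=sin²(Δφ/2)+cosφ1·cosφ2·sin²(Δλ/2)=0.3714830024; c=2·atan2(√a, √(1-a))=1.310844502; dist=6371·c=8351.390 ≈ 8351.4 km; running total=8351.4 km
Leg 1 bearing: y=sinΔλ·cosφ2=-0.91784132, x=cosφ1·sinφ2-sinφ1·cosφ2·cosΔλ=-0.30249106; θ=atan2(y, x)=-108.2406° <0 so +360° → 251.7594° ≈ 251.8°
Leg 2: φ1=-0.1652652, φ2=0.8933834, Δφ=1.0586487, Δλ=-3.3091582 rad; a=sin²(Δφ/2)+cosφ1·cosφ2·sin²(Δλ/2)=0.8688843783; c=2·atan2(√a, √(1-a))=2.400555404; dist=6371·c=15293.938 ≈ 15293.9 km; running total=23645.3 km
Leg 2 bearing: y=sinΔλ·cosφ2=0.10453582, x=cosφ1·sinφ2-sinφ1·cosφ2·cosΔλ=0.66691043; θ=atan2(y, x)=8.9084° ≈ 8.9°
Leg 3: φ1=0.8933834, φ2=-1.2574486, Δφ=-2.1508321, Δλ=1.6113874 rad; a=sin²(Δφ/2)+cosφ1·cosφ2·sin²(Δλ/2)=0.8745477729; c=2·atan2(√a, √(1-a))=2.417492058; dist=6371·c=15401.842 ≈ 15401.8 km; running total=39047.1 km
Leg 3 bearing: y=sinΔλ·cosφ2=0.30799113, x=cosφ1·sinφ2-sinφ1·cosφ2·cosΔλ=-0.58651285; θ=atan2(y, x)=152.2950° ≈ 152.3°
Leg 4: φ1=-1.2574486, φ2=-0.5673647, Δφ=0.6900840, Δλ=2.7937293 rad; a=sin²(Δφ/2)+cosφ1·cosφ2·sin²(Δλ/2)=0.3665679199; c=2·atan2(√a, √(1-a))=1.300658612; dist=6371·c=8286.496 ≈ 8286.5 km; running total=47333.6 km
Leg 4 bearing: y=sinΔλ·cosφ2=0.28747932, x=cosφ1·sinφ2-sinφ1·cosφ2·cosΔλ=-0.91985823; θ=atan2(y, x)=162.6446° ≈ 162.6°
Leg 5: φ1=-0.5673647, φ2=1.2526385, Δφ=1.8200032, Δλ=-3.3333241 rad; a=sin²(Δφ/2)+cosφ1·cosφ2·sin²(Δλ/2)=0.8847058640; c=2·atan2(√a, √(1-a))=2.448715998; dist=6371·c=15600.770 ≈ 15600.8 km; running total=62934.4 km
Leg 5 bearing: y=sinΔλ·cosφ2=0.05961012, x=cosφ1·sinφ2-sinφ1·cosφ2·cosΔλ=0.63596559; θ=atan2(y, x)=5.3548° ≈ 5.4°
Leg 6: φ1=1.2526385, φ2=0.4582310, Δφ=-0.7944076, Δλ=3.0140073 rad; a=sin²(Δφ/2)+cosφ1·cosφ2·sin²(Δλ/2)=0.4290520935; c=2·atan2(√a, √(1-a))=1.428419982; dist=6371·c=9100.464 ≈ 9100.5 km; running total=72034.9 km
Leg 6 bearing: y=sinΔλ·cosφ2=0.11411298, x=cosφ1·sinφ2-sinφ1·cosφ2·cosΔλ=0.98328216; θ=atan2(y, x)=6.6197° ≈ 6.6°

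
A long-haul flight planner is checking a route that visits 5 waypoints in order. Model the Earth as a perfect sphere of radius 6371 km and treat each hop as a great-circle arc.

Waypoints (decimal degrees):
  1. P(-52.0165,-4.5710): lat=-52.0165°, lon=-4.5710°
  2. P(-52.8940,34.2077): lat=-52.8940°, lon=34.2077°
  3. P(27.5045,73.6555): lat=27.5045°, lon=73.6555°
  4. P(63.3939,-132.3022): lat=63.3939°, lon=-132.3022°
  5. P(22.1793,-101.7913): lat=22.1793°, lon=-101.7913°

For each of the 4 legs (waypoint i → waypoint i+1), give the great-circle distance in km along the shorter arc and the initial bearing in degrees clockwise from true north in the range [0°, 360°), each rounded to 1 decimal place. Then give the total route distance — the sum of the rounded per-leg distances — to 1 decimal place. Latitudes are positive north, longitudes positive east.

Leg 1: φ1=-0.9078592, φ2=-0.9231745, Δφ=-0.0153153, Δλ=0.6768160 rad; a=sin²(Δφ/2)+cosφ1·cosφ2·sin²(Δλ/2)=0.0409798122; c=2·atan2(√a, √(1-a))=0.407686941; dist=6371·c=2597.373 ≈ 2597.4 km; running total=2597.4 km
Leg 1 bearing: y=sinΔλ·cosφ2=0.37784994, x=cosφ1·sinφ2-sinφ1·cosφ2·cosΔλ=-0.12013030; θ=atan2(y, x)=107.6371° ≈ 107.6°
Leg 2: φ1=-0.9231745, φ2=0.4800441, Δφ=1.4032185, Δλ=0.6884940 rad; a=sin²(Δφ/2)+cosφ1·cosφ2·sin²(Δλ/2)=0.4775500823; c=2·atan2(√a, √(1-a))=1.525881391; dist=6371·c=9721.390 ≈ 9721.4 km; running total=12318.8 km
Leg 2 bearing: y=sinΔλ·cosφ2=0.56356143, x=cosφ1·sinφ2-sinφ1·cosφ2·cosΔλ=0.82485303; θ=atan2(y, x)=34.3419° ≈ 34.3°
Leg 3: φ1=0.4800441, φ2=1.1064323, Δφ=0.6263882, Δλ=-3.5946400 rad; a=sin²(Δφ/2)+cosφ1·cosφ2·sin²(Δλ/2)=0.4721232423; c=2·atan2(√a, √(1-a))=1.515013886; dist=6371·c=9652.153 ≈ 9652.2 km; running total=21971.0 km
Leg 3 bearing: y=sinΔλ·cosφ2=0.19602916, x=cosφ1·sinφ2-sinφ1·cosφ2·cosΔλ=0.97901180; θ=atan2(y, x)=11.3227° ≈ 11.3°
Leg 4: φ1=1.1064323, φ2=0.3871018, Δφ=-0.7193305, Δλ=0.5325157 rad; a=sin²(Δφ/2)+cosφ1·cosφ2·sin²(Δλ/2)=0.1525888207; c=2·atan2(√a, √(1-a))=0.802623460; dist=6371·c=5113.514 ≈ 5113.5 km; running total=27084.5 km
Leg 4 bearing: y=sinΔλ·cosφ2=0.47013587, x=cosφ1·sinφ2-sinφ1·cosφ2·cosΔλ=-0.54423722; θ=atan2(y, x)=139.1781° ≈ 139.2°

Leg 1: dist=2597.4 km, bearing=107.6°
Leg 2: dist=9721.4 km, bearing=34.3°
Leg 3: dist=9652.2 km, bearing=11.3°
Leg 4: dist=5113.5 km, bearing=139.2°
Total: 27084.5 km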